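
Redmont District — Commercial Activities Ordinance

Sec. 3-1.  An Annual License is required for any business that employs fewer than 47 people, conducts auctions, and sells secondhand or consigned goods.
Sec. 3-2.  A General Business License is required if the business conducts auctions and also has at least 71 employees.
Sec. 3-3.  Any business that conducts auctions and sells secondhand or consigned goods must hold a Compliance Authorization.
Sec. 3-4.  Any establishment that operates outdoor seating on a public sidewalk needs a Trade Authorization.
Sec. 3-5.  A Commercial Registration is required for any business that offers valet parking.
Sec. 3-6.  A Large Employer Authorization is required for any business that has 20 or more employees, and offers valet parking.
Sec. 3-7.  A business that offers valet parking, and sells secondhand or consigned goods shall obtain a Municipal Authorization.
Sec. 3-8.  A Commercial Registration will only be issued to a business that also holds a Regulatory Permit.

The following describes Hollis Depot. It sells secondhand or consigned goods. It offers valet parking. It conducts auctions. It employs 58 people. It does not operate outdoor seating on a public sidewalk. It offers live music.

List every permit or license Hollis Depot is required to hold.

Commercial Registration, Compliance Authorization, Large Employer Authorization, Municipal Authorization, Regulatory Permit

Sec. 3-1. employees 58 ≥ 47; conducts auctions; sells secondhand or consigned goods → Annual License not required.
Sec. 3-2. conducts auctions; employees 58 < 71 → General Business License not required.
Sec. 3-3. conducts auctions; sells secondhand or consigned goods → Compliance Authorization required.
Sec. 3-4. does not operate outdoor seating on a public sidewalk → Trade Authorization not required.
Sec. 3-5. offers valet parking → Commercial Registration required.
Sec. 3-6. employees 58 ≥ 20; offers valet parking → Large Employer Authorization required.
Sec. 3-7. offers valet parking; sells secondhand or consigned goods → Municipal Authorization required.
Sec. 3-8. Commercial Registration is required → Regulatory Permit also required.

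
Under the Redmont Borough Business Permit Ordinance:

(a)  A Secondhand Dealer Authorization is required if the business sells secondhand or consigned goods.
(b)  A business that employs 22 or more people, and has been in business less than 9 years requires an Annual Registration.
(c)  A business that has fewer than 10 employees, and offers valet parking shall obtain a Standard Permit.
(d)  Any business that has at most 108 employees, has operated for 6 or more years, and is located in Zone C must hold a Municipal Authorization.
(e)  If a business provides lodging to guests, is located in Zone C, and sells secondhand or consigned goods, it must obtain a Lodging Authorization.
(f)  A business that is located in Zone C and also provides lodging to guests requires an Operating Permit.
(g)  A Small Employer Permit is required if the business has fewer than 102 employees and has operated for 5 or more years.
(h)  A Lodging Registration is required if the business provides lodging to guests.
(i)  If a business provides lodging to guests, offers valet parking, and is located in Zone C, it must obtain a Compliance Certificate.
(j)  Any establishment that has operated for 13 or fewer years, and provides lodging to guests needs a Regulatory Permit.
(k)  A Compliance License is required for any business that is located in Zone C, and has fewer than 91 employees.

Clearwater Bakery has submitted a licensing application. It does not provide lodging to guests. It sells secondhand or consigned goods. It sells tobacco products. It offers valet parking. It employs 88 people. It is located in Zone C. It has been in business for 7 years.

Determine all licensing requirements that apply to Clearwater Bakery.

Annual Registration, Compliance License, Municipal Authorization, Secondhand Dealer Authorization, Small Employer Permit

(a) sells secondhand or consigned goods → Secondhand Dealer Authorization required.
(b) employees 88 ≥ 22; years in business 7 < 9 → Annual Registration required.
(c) employees 88 ≥ 10; offers valet parking → Standard Permit not required.
(d) employees 88 ≤ 108; years in business 7 ≥ 6; is located in Zone C → Municipal Authorization required.
(e) does not provide lodging to guests; is located in Zone C; sells secondhand or consigned goods → Lodging Authorization not required.
(f) is located in Zone C; does not provide lodging to guests → Operating Permit not required.
(g) employees 88 < 102; years in business 7 ≥ 5 → Small Employer Permit required.
(h) does not provide lodging to guests → Lodging Registration not required.
(i) does not provide lodging to guests; offers valet parking; is located in Zone C → Compliance Certificate not required.
(j) years in business 7 ≤ 13; does not provide lodging to guests → Regulatory Permit not required.
(k) is located in Zone C; employees 88 < 91 → Compliance License required.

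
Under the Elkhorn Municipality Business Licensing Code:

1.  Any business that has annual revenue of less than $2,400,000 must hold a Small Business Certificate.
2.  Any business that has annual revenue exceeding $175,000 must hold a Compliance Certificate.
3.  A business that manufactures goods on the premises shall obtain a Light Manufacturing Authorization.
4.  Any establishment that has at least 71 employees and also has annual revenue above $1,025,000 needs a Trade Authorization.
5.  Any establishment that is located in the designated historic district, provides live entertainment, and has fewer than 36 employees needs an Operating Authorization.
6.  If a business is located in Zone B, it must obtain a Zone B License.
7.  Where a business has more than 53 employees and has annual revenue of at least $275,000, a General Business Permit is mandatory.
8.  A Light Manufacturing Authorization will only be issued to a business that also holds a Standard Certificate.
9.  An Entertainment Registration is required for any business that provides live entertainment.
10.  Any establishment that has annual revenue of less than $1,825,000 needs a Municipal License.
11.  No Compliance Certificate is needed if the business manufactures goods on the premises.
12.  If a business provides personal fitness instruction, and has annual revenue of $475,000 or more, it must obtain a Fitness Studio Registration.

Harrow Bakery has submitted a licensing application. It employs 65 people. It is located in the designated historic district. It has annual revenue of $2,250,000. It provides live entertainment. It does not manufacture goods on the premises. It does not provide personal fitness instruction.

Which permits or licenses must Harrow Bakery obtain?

Compliance Certificate, Entertainment Registration, General Business Permit, Small Business Certificate

1. revenue $2,250,000 < $2,400,000 → Small Business Certificate required.
2. revenue $2,250,000 > $175,000 → Compliance Certificate required.
3. does not manufacture goods on the premises → Light Manufacturing Authorization not required.
4. employees 65 < 71; revenue $2,250,000 > $1,025,000 → Trade Authorization not required.
5. is located in the designated historic district; provides live entertainment; employees 65 ≥ 36 → Operating Authorization not required.
6. is located in the designated historic district (not: is located in Zone B) → Zone B License not required.
7. employees 65 > 53; revenue $2,250,000 ≥ $275,000 → General Business Permit required.
8. Light Manufacturing Authorization is not required → no effect.
9. provides live entertainment → Entertainment Registration required.
10. revenue $2,250,000 ≥ $1,825,000 → Municipal License not required.
11. does not manufacture goods on the premises → Compliance Certificate exemption does not apply.
12. does not provide personal fitness instruction; revenue $2,250,000 ≥ $475,000 → Fitness Studio Registration not required.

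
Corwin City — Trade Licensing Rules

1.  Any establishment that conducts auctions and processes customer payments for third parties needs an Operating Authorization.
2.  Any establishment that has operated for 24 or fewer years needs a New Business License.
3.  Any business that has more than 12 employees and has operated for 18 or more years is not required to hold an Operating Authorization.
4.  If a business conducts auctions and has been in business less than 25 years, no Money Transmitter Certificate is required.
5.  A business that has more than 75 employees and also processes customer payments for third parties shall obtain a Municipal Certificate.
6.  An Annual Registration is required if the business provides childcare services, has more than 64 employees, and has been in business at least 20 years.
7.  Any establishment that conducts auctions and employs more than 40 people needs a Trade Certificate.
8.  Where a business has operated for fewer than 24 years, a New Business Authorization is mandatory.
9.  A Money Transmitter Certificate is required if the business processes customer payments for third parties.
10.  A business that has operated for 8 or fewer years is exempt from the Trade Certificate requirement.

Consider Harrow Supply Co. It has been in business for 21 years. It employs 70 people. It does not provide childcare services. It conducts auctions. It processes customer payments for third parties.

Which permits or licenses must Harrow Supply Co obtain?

1. conducts auctions; processes customer payments for third parties → Operating Authorization required.
2. years in business 21 ≤ 24 → New Business License required.
3. employees 70 > 12; years in business 21 ≥ 18 → exempt from Operating Authorization.
4. conducts auctions; years in business 21 < 25 → exempt from Money Transmitter Certificate.
5. employees 70 ≤ 75; processes customer payments for third parties → Municipal Certificate not required.
6. does not provide childcare services; employees 70 > 64; years in business 21 ≥ 20 → Annual Registration not required.
7. conducts auctions; employees 70 > 40 → Trade Certificate required.
8. years in business 21 < 24 → New Business Authorization required.
9. processes customer payments for third parties → Money Transmitter Certificate required.
10. years in business 21 > 8 → Trade Certificate exemption does not apply.

New Business Authorization, New Business License, Trade Certificate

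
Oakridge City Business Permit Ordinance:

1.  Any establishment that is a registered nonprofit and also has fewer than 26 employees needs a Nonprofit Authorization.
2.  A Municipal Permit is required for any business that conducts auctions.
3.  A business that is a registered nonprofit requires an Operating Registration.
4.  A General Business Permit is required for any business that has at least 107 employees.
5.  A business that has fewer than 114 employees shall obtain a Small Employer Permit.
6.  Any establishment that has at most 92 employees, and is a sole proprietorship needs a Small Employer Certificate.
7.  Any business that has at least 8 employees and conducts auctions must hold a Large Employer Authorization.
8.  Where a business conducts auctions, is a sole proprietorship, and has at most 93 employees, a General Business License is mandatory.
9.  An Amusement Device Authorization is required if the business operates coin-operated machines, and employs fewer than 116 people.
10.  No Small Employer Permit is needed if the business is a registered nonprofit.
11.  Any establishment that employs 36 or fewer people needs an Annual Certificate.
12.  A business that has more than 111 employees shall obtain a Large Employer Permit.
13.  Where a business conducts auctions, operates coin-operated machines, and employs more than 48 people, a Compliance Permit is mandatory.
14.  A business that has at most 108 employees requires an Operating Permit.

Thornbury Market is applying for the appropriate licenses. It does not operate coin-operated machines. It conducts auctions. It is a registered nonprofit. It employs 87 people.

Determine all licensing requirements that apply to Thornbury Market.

1. is a registered nonprofit; employees 87 ≥ 26 → Nonprofit Authorization not required.
2. conducts auctions → Municipal Permit required.
3. is a registered nonprofit → Operating Registration required.
4. employees 87 < 107 → General Business Permit not required.
5. employees 87 < 114 → Small Employer Permit required.
6. employees 87 ≤ 92; is a registered nonprofit (not: is a sole proprietorship) → Small Employer Certificate not required.
7. employees 87 ≥ 8; conducts auctions → Large Employer Authorization required.
8. conducts auctions; is a registered nonprofit (not: is a sole proprietorship); employees 87 ≤ 93 → General Business License not required.
9. does not operate coin-operated machines; employees 87 < 116 → Amusement Device Authorization not required.
10. is a registered nonprofit → exempt from Small Employer Permit.
11. employees 87 > 36 → Annual Certificate not required.
12. employees 87 ≤ 111 → Large Employer Permit not required.
13. conducts auctions; does not operate coin-operated machines; employees 87 > 48 → Compliance Permit not required.
14. employees 87 ≤ 108 → Operating Permit required.

Large Employer Authorization, Municipal Permit, Operating Permit, Operating Registration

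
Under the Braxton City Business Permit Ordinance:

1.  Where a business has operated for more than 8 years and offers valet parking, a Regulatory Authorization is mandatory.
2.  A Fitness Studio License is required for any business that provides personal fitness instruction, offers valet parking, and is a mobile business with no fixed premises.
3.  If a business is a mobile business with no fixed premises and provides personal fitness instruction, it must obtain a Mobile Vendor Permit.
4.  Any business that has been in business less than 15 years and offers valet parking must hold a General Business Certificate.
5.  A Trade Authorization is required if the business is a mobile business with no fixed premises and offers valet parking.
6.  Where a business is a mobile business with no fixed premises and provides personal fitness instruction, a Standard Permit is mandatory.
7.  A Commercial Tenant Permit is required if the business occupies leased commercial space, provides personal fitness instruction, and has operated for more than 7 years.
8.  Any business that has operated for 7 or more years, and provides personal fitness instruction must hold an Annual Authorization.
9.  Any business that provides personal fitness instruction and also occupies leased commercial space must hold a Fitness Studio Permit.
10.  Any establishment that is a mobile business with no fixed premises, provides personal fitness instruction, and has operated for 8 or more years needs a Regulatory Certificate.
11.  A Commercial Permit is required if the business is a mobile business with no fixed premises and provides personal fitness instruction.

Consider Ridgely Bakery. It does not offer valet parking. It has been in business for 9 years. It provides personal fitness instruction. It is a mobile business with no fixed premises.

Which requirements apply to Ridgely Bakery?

Annual Authorization, Commercial Permit, Mobile Vendor Permit, Regulatory Certificate, Standard Permit

1. years in business 9 > 8; does not offer valet parking → Regulatory Authorization not required.
2. provides personal fitness instruction; does not offer valet parking; is a mobile business with no fixed premises → Fitness Studio License not required.
3. is a mobile business with no fixed premises; provides personal fitness instruction → Mobile Vendor Permit required.
4. years in business 9 < 15; does not offer valet parking → General Business Certificate not required.
5. is a mobile business with no fixed premises; does not offer valet parking → Trade Authorization not required.
6. is a mobile business with no fixed premises; provides personal fitness instruction → Standard Permit required.
7. is a mobile business with no fixed premises (not: occupies leased commercial space); provides personal fitness instruction; years in business 9 > 7 → Commercial Tenant Permit not required.
8. years in business 9 ≥ 7; provides personal fitness instruction → Annual Authorization required.
9. provides personal fitness instruction; is a mobile business with no fixed premises (not: occupies leased commercial space) → Fitness Studio Permit not required.
10. is a mobile business with no fixed premises; provides personal fitness instruction; years in business 9 ≥ 8 → Regulatory Certificate required.
11. is a mobile business with no fixed premises; provides personal fitness instruction → Commercial Permit required.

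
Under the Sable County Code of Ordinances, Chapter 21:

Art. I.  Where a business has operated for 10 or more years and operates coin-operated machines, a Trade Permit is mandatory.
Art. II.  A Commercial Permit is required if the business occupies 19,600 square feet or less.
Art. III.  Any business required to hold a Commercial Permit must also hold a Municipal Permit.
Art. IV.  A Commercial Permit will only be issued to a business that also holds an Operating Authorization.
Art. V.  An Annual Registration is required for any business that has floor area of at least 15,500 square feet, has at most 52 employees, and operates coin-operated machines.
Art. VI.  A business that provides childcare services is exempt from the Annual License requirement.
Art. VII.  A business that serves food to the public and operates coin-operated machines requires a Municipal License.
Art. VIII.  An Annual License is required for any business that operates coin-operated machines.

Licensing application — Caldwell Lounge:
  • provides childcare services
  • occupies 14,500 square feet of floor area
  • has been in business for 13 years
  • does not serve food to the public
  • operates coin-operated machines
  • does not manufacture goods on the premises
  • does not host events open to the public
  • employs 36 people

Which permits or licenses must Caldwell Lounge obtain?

Art. I. years in business 13 ≥ 10; operates coin-operated machines → Trade Permit required.
Art. II. floor area 14,500 square feet ≤ 19,600 square feet → Commercial Permit required.
Art. III. Commercial Permit is required → Municipal Permit also required.
Art. IV. Commercial Permit is required → Operating Authorization also required.
Art. V. floor area 14,500 square feet < 15,500 square feet; employees 36 ≤ 52; operates coin-operated machines → Annual Registration not required.
Art. VI. provides childcare services → exempt from Annual License.
Art. VII. does not serve food to the public; operates coin-operated machines → Municipal License not required.
Art. VIII. operates coin-operated machines → Annual License required.

Commercial Permit, Municipal Permit, Operating Authorization, Trade Permit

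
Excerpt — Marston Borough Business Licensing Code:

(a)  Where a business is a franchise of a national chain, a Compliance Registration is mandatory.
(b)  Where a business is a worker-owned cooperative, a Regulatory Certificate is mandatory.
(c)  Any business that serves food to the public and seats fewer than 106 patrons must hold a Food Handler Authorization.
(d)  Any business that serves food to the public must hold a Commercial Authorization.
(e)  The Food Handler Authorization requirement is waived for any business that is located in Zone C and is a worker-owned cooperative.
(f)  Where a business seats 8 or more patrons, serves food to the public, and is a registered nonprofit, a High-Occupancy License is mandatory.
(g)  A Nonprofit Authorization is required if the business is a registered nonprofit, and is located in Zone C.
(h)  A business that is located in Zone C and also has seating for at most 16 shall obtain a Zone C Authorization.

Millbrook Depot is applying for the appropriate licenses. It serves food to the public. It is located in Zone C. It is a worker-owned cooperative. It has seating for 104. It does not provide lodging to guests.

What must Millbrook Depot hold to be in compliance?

Commercial Authorization, Regulatory Certificate

(a) is a worker-owned cooperative (not: is a franchise of a national chain) → Compliance Registration not required.
(b) is a worker-owned cooperative → Regulatory Certificate required.
(c) serves food to the public; seating 104 < 106 → Food Handler Authorization required.
(d) serves food to the public → Commercial Authorization required.
(e) is located in Zone C; is a worker-owned cooperative → exempt from Food Handler Authorization.
(f) seating 104 ≥ 8; serves food to the public; is a worker-owned cooperative (not: is a registered nonprofit) → High-Occupancy License not required.
(g) is a worker-owned cooperative (not: is a registered nonprofit); is located in Zone C → Nonprofit Authorization not required.
(h) is located in Zone C; seating 104 > 16 → Zone C Authorization not required.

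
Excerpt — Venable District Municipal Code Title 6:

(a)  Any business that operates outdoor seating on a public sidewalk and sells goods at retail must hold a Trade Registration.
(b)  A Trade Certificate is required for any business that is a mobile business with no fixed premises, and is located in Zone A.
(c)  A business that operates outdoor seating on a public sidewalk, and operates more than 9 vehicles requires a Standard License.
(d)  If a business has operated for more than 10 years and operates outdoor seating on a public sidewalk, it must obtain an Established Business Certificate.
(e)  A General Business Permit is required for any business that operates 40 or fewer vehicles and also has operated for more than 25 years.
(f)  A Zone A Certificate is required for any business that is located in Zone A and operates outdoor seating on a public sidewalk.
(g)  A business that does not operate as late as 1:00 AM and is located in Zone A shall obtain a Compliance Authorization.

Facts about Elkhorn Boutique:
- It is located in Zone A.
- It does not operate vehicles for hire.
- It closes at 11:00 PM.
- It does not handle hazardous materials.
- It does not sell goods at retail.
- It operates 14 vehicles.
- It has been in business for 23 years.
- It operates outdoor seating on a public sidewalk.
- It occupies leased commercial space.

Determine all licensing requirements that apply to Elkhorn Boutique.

Compliance Authorization, Established Business Certificate, Standard License, Zone A Certificate

(a) operates outdoor seating on a public sidewalk; does not sell goods at retail → Trade Registration not required.
(b) occupies leased commercial space (not: is a mobile business with no fixed premises); is located in Zone A → Trade Certificate not required.
(c) operates outdoor seating on a public sidewalk; vehicles 14 > 9 → Standard License required.
(d) years in business 23 > 10; operates outdoor seating on a public sidewalk → Established Business Certificate required.
(e) vehicles 14 ≤ 40; years in business 23 ≤ 25 → General Business Permit not required.
(f) is located in Zone A; operates outdoor seating on a public sidewalk → Zone A Certificate required.
(g) closes 11:00 PM, at/before 1:00 AM; is located in Zone A → Compliance Authorization required.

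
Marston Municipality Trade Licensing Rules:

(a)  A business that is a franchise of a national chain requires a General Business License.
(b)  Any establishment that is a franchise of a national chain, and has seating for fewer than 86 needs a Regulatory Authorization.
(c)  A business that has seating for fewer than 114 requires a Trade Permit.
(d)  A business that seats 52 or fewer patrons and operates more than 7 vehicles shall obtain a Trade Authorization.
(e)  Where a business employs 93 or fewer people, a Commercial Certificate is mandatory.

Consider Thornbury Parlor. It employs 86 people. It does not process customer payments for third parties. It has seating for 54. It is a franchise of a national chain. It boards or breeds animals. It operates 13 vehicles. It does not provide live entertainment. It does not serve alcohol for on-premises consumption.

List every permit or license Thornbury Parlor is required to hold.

(a) is a franchise of a national chain → General Business License required.
(b) is a franchise of a national chain; seating 54 < 86 → Regulatory Authorization required.
(c) seating 54 < 114 → Trade Permit required.
(d) seating 54 > 52; vehicles 13 > 7 → Trade Authorization not required.
(e) employees 86 ≤ 93 → Commercial Certificate required.

Commercial Certificate, General Business License, Regulatory Authorization, Trade Permit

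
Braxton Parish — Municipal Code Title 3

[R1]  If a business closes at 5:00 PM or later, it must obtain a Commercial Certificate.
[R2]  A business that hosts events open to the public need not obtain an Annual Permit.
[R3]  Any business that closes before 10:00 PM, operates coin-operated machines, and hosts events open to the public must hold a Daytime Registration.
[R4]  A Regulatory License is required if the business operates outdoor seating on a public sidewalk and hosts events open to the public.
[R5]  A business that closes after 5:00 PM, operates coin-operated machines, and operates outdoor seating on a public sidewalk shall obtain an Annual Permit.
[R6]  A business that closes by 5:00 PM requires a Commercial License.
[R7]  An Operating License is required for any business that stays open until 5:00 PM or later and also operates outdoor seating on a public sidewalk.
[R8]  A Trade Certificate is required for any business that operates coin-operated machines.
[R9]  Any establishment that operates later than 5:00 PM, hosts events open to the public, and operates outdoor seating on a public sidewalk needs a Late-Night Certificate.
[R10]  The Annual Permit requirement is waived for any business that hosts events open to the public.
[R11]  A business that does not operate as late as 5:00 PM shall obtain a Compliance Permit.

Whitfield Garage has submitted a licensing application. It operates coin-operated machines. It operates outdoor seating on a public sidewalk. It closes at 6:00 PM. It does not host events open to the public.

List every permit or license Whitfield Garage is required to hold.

[R1] closes 6:00 PM, after 5:00 PM → Commercial Certificate required.
[R2] does not host events open to the public → Annual Permit exemption does not apply.
[R3] closes 6:00 PM, at/before 10:00 PM; operates coin-operated machines; does not host events open to the public → Daytime Registration not required.
[R4] operates outdoor seating on a public sidewalk; does not host events open to the public → Regulatory License not required.
[R5] closes 6:00 PM, after 5:00 PM; operates coin-operated machines; operates outdoor seating on a public sidewalk → Annual Permit required.
[R6] closes 6:00 PM, after 5:00 PM → Commercial License not required.
[R7] closes 6:00 PM, after 5:00 PM; operates outdoor seating on a public sidewalk → Operating License required.
[R8] operates coin-operated machines → Trade Certificate required.
[R9] closes 6:00 PM, after 5:00 PM; does not host events open to the public; operates outdoor seating on a public sidewalk → Late-Night Certificate not required.
[R10] does not host events open to the public → Annual Permit exemption does not apply.
[R11] closes 6:00 PM, after 5:00 PM → Compliance Permit not required.

Annual Permit, Commercial Certificate, Operating License, Trade Certificate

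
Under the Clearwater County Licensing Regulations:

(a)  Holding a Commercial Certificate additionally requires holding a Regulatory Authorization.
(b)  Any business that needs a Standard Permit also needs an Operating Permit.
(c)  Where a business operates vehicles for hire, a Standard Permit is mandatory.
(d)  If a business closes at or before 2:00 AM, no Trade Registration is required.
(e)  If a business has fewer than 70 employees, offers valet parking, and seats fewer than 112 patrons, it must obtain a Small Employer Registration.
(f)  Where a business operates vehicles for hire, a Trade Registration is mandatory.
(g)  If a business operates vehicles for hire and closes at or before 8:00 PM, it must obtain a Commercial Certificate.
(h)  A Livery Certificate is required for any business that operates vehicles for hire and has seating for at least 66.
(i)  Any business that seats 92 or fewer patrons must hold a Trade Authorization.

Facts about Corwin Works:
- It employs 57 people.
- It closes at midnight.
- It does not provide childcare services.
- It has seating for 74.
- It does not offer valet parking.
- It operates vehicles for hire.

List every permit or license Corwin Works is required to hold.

Livery Certificate, Operating Permit, Standard Permit, Trade Authorization

(a) Commercial Certificate is not required → no effect.
(b) Standard Permit is required → Operating Permit also required.
(c) operates vehicles for hire → Standard Permit required.
(d) closes midnight, at/before 2:00 AM → exempt from Trade Registration.
(e) employees 57 < 70; does not offer valet parking; seating 74 < 112 → Small Employer Registration not required.
(f) operates vehicles for hire → Trade Registration required.
(g) operates vehicles for hire; closes midnight, after 8:00 PM → Commercial Certificate not required.
(h) operates vehicles for hire; seating 74 ≥ 66 → Livery Certificate required.
(i) seating 74 ≤ 92 → Trade Authorization required.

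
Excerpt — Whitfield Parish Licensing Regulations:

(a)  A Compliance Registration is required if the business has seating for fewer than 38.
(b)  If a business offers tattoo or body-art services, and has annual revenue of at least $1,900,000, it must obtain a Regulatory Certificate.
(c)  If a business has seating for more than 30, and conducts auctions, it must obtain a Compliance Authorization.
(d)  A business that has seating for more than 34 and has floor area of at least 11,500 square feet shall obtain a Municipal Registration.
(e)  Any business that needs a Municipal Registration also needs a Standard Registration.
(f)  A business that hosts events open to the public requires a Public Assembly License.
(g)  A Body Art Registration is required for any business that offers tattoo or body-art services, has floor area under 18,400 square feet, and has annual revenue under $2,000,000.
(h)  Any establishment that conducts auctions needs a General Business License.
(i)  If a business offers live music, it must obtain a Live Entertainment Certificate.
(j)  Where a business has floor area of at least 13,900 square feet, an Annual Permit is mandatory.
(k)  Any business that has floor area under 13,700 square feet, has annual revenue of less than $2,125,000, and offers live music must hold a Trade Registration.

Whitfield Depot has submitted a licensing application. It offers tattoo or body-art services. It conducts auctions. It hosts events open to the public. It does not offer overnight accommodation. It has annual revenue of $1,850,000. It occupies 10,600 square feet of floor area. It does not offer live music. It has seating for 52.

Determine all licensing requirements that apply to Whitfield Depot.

(a) seating 52 ≥ 38 → Compliance Registration not required.
(b) offers tattoo or body-art services; revenue $1,850,000 < $1,900,000 → Regulatory Certificate not required.
(c) seating 52 > 30; conducts auctions → Compliance Authorization required.
(d) seating 52 > 34; floor area 10,600 square feet < 11,500 square feet → Municipal Registration not required.
(e) Municipal Registration is not required → no effect.
(f) hosts events open to the public → Public Assembly License required.
(g) offers tattoo or body-art services; floor area 10,600 square feet < 18,400 square feet; revenue $1,850,000 < $2,000,000 → Body Art Registration required.
(h) conducts auctions → General Business License required.
(i) does not offer live music → Live Entertainment Certificate not required.
(j) floor area 10,600 square feet < 13,900 square feet → Annual Permit not required.
(k) floor area 10,600 square feet < 13,700 square feet; revenue $1,850,000 < $2,125,000; does not offer live music → Trade Registration not required.

Body Art Registration, Compliance Authorization, General Business License, Public Assembly License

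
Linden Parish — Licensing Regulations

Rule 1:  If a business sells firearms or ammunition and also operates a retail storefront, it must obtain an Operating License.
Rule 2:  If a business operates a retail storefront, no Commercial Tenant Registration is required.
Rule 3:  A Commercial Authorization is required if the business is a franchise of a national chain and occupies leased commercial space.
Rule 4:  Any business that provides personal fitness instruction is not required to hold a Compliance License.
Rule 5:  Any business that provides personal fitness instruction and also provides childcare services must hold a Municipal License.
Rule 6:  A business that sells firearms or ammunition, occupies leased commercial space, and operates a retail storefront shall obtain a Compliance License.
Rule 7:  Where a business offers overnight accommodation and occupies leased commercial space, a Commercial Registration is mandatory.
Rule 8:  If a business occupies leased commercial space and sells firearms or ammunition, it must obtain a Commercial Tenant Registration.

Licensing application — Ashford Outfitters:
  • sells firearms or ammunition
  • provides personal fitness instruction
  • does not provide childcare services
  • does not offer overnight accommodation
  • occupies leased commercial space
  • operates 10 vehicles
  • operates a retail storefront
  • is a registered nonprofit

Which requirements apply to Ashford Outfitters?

Operating License

Rule 1: sells firearms or ammunition; operates a retail storefront → Operating License required.
Rule 2: operates a retail storefront → exempt from Commercial Tenant Registration.
Rule 3: is a registered nonprofit (not: is a franchise of a national chain); occupies leased commercial space → Commercial Authorization not required.
Rule 4: provides personal fitness instruction → exempt from Compliance License.
Rule 5: provides personal fitness instruction; does not provide childcare services → Municipal License not required.
Rule 6: sells firearms or ammunition; occupies leased commercial space; operates a retail storefront → Compliance License required.
Rule 7: does not offer overnight accommodation; occupies leased commercial space → Commercial Registration not required.
Rule 8: occupies leased commercial space; sells firearms or ammunition → Commercial Tenant Registration required.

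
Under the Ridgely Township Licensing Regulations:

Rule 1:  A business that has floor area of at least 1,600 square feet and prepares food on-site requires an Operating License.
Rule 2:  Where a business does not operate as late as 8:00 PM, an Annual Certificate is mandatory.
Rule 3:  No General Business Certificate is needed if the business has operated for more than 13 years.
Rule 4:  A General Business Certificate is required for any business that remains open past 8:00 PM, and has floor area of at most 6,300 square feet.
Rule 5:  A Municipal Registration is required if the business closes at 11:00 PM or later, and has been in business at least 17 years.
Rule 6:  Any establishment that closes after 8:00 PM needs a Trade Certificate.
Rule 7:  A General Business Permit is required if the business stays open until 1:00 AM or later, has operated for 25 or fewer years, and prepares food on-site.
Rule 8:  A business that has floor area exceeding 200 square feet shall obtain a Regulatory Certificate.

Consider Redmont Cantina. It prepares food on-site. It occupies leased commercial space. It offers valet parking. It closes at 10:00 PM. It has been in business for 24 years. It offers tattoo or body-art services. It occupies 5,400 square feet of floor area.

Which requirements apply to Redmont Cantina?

Operating License, Regulatory Certificate, Trade Certificate

Rule 1: floor area 5,400 square feet ≥ 1,600 square feet; prepares food on-site → Operating License required.
Rule 2: closes 10:00 PM, after 8:00 PM → Annual Certificate not required.
Rule 3: years in business 24 > 13 → exempt from General Business Certificate.
Rule 4: closes 10:00 PM, after 8:00 PM; floor area 5,400 square feet ≤ 6,300 square feet → General Business Certificate required.
Rule 5: closes 10:00 PM, at/before 11:00 PM; years in business 24 ≥ 17 → Municipal Registration not required.
Rule 6: closes 10:00 PM, after 8:00 PM → Trade Certificate required.
Rule 7: closes 10:00 PM, at/before 1:00 AM; years in business 24 ≤ 25; prepares food on-site → General Business Permit not required.
Rule 8: floor area 5,400 square feet > 200 square feet → Regulatory Certificate required.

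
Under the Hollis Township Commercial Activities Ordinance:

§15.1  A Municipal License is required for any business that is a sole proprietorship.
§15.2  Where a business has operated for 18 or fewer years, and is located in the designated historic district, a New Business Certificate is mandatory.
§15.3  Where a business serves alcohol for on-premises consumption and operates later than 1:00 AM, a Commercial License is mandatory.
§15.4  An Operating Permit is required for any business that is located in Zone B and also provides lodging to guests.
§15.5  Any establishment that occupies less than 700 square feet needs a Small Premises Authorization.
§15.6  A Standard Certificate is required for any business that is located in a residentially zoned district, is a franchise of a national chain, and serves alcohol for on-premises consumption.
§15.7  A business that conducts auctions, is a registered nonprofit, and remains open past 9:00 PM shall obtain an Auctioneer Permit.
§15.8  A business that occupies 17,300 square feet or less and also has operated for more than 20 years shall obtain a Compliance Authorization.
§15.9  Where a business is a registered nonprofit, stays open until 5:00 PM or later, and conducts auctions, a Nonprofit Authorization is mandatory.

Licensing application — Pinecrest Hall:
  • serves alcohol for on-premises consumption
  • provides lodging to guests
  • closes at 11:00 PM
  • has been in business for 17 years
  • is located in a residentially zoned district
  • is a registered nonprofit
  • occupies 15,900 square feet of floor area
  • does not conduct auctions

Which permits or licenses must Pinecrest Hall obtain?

None

§15.1 is a registered nonprofit (not: is a sole proprietorship) → Municipal License not required.
§15.2 years in business 17 ≤ 18; is located in a residentially zoned district (not: is located in the designated historic district) → New Business Certificate not required.
§15.3 serves alcohol for on-premises consumption; closes 11:00 PM, at/before 1:00 AM → Commercial License not required.
§15.4 is located in a residentially zoned district (not: is located in Zone B); provides lodging to guests → Operating Permit not required.
§15.5 floor area 15,900 square feet ≥ 700 square feet → Small Premises Authorization not required.
§15.6 is located in a residentially zoned district; is a registered nonprofit (not: is a franchise of a national chain); serves alcohol for on-premises consumption → Standard Certificate not required.
§15.7 does not conduct auctions; is a registered nonprofit; closes 11:00 PM, after 9:00 PM → Auctioneer Permit not required.
§15.8 floor area 15,900 square feet ≤ 17,300 square feet; years in business 17 ≤ 20 → Compliance Authorization not required.
§15.9 is a registered nonprofit; closes 11:00 PM, after 5:00 PM; does not conduct auctions → Nonprofit Authorization not required.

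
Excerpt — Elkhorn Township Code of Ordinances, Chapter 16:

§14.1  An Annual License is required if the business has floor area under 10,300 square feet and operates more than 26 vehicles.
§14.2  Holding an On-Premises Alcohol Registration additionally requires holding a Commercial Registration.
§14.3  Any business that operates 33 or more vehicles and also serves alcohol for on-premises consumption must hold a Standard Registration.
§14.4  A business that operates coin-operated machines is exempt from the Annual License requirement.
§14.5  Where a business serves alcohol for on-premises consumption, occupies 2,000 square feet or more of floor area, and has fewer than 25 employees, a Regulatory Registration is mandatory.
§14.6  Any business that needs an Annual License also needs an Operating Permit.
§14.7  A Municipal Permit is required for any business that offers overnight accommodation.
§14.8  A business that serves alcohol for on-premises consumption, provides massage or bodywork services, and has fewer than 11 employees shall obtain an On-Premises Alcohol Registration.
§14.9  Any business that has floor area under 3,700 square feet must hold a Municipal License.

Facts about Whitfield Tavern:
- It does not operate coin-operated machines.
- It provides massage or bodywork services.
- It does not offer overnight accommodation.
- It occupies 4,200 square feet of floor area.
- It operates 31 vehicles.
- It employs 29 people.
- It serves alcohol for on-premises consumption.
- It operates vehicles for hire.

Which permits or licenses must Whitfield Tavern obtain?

Annual License, Operating Permit

§14.1 floor area 4,200 square feet < 10,300 square feet; vehicles 31 > 26 → Annual License required.
§14.2 On-Premises Alcohol Registration is not required → no effect.
§14.3 vehicles 31 < 33; serves alcohol for on-premises consumption → Standard Registration not required.
§14.4 does not operate coin-operated machines → Annual License exemption does not apply.
§14.5 serves alcohol for on-premises consumption; floor area 4,200 square feet ≥ 2,000 square feet; employees 29 ≥ 25 → Regulatory Registration not required.
§14.6 Annual License is required → Operating Permit also required.
§14.7 does not offer overnight accommodation → Municipal Permit not required.
§14.8 serves alcohol for on-premises consumption; provides massage or bodywork services; employees 29 ≥ 11 → On-Premises Alcohol Registration not required.
§14.9 floor area 4,200 square feet ≥ 3,700 square feet → Municipal License not required.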